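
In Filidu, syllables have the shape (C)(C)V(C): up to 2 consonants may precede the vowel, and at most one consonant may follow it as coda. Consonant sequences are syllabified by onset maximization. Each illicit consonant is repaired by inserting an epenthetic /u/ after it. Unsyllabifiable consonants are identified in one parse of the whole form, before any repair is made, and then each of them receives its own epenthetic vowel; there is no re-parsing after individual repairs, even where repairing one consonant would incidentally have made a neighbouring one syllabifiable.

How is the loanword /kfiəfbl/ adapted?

kfiəfbulu

Under (C)(C)V(C), the unsyllabifiable consonants are /b/, /l/ (at most one coda consonant is licensed; onsets may contain at most 2 consonants).
Each unlicensed consonant becomes the onset of a new syllable: /b/ → /bu/, /l/ → /lu/.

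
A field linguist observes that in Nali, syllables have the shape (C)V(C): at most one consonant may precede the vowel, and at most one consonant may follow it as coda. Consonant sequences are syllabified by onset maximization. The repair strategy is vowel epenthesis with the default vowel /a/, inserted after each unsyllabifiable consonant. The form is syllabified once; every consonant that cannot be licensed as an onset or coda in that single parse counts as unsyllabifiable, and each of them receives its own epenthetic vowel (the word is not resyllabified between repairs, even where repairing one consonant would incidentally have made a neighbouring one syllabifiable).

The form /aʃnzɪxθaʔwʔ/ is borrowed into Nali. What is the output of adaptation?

Syllabifying with onset maximization leaves /n/, /w/, /ʔ/ stranded (at most one coda consonant is licensed; onsets are limited to one consonant).
Epenthesis after each stranded consonant: /n/ → /na/, /w/ → /wa/, /ʔ/ → /ʔa/.

aʃnazɪxθaʔwaʔa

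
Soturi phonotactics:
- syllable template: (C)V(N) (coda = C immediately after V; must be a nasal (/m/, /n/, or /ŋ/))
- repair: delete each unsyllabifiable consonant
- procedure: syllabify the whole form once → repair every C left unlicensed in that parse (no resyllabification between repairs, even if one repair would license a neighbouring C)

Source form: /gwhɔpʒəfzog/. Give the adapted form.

hɔʒəzo

Syllabifying with onset maximization leaves /g/, /w/, /p/, /f/, /g/ stranded (only a nasal (/m/, /n/, or /ŋ/) is licensed in coda position; onsets are limited to one consonant).
Each unlicensed consonant is deleted: /g/, /w/, /p/, /f/, /g/.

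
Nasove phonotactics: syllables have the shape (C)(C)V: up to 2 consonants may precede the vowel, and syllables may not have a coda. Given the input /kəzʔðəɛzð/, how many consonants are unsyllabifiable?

3

Under (C)(C)V, the unsyllabifiable consonants are /z/, /z/, /ð/ (no codas are permitted; onsets may contain at most 2 consonants).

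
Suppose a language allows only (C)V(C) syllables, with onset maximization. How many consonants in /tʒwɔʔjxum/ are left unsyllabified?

3

The consonants /t/, /ʒ/, /j/ cannot be parsed into a legal (C)V(C) syllable (at most one coda consonant is licensed; onsets are limited to one consonant).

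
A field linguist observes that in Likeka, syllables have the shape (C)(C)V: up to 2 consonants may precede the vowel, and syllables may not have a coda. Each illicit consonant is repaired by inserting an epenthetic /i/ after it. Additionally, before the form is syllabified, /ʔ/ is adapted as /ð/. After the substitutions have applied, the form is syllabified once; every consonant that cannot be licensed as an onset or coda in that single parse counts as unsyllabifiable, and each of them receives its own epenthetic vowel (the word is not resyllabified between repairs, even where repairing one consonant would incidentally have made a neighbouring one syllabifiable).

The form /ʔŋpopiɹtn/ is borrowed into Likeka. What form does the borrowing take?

ðiŋpopiɹitini

Substitution: /ʔ/ → /ð/, giving /ðŋpopiɹtn/.
Syllabifying with onset maximization leaves /ð/, /ɹ/, /t/, /n/ stranded (no codas are permitted; onsets may contain at most 2 consonants).
Epenthesis after each stranded consonant: /ð/ → /ði/, /ɹ/ → /ɹi/, /t/ → /ti/, /n/ → /ni/.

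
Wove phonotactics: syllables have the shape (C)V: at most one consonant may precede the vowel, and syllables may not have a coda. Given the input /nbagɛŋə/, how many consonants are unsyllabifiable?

1

Under (C)V, the unsyllabifiable consonants are /n/ (no codas are permitted; onsets are limited to one consonant).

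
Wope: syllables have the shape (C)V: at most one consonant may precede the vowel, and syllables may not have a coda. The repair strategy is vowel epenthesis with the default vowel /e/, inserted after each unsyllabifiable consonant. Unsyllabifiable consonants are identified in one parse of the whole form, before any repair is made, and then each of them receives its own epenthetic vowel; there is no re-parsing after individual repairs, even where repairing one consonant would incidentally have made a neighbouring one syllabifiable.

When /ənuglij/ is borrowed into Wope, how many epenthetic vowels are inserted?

2

The unsyllabifiable consonants are /g/, /j/; each receives one epenthetic vowel.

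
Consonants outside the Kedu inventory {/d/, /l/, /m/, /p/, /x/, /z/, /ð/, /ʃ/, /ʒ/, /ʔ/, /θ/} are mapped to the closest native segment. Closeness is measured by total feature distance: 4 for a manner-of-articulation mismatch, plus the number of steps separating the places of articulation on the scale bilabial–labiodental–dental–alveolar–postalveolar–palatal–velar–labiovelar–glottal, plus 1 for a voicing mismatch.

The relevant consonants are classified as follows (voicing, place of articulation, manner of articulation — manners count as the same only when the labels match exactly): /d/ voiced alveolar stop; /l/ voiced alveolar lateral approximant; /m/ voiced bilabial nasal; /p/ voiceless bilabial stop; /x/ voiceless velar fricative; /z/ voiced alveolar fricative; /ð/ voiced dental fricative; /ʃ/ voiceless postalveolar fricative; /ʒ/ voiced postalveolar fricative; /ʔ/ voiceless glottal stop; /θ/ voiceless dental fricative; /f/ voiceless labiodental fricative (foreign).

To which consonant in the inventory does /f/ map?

/θ/ is closest: same manner (fricative), place distance 1 (labiodental→dental), same voicing; total 1. Next closest is /ð/ at distance 2.

θ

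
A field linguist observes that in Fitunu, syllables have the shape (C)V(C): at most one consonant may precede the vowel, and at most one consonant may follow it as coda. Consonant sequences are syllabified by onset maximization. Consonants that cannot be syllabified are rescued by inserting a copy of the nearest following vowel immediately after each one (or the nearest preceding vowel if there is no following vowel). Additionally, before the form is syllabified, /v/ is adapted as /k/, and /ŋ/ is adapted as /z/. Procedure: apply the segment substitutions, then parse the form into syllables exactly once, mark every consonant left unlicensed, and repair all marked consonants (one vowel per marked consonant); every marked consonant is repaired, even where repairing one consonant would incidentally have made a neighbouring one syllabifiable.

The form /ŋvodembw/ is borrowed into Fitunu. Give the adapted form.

zokodembewe

Substitution: /ŋ/ → /z/, /v/ → /k/, giving /zkodembw/.
Under (C)V(C), the unsyllabifiable consonants are /z/, /b/, /w/ (at most one coda consonant is licensed; onsets are limited to one consonant).
Epenthesis after each stranded consonant: /z/ → /zo/, /b/ → /be/, /w/ → /we/.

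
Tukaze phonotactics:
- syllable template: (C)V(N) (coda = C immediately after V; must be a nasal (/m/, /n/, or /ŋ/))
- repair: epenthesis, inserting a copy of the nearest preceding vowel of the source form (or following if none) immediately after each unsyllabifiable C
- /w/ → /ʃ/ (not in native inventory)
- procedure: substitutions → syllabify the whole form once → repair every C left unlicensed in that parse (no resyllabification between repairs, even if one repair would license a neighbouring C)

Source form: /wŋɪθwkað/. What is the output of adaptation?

Substitution: /w/ → /ʃ/, giving /ʃŋɪθʃkað/.
The consonants /ʃ/, /θ/, /ʃ/, /ð/ cannot be parsed into a legal (C)V(N) syllable (only a nasal (/m/, /n/, or /ŋ/) is licensed in coda position; onsets are limited to one consonant).
Inserting the epenthetic vowel yields /ʃ/ → /ʃɪ/, /θ/ → /θɪ/, /ʃ/ → /ʃɪ/, /ð/ → /ða/.

ʃɪŋɪθɪʃɪkaða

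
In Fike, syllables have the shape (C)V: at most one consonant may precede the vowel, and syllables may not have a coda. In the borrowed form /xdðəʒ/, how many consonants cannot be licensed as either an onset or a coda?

3

The consonants /x/, /d/, /ʒ/ cannot be parsed into a legal (C)V syllable (no codas are permitted; onsets are limited to one consonant).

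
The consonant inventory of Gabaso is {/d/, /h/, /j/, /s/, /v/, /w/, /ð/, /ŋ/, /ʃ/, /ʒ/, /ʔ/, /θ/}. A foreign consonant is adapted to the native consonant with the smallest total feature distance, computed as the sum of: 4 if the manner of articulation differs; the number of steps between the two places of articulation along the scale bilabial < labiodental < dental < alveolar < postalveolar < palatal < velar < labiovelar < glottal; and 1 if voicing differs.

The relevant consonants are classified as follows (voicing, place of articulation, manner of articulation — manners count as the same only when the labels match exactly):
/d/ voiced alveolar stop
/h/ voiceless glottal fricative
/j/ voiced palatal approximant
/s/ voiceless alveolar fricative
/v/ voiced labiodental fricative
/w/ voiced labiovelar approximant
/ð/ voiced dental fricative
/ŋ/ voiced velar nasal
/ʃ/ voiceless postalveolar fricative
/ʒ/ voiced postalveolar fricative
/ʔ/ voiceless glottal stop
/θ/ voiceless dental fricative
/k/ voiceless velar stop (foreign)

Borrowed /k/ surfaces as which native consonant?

/ʔ/ is closest: same manner (stop), place distance 2 (velar→glottal), same voicing; total 2. Next closest is /d/ at distance 4.

ʔ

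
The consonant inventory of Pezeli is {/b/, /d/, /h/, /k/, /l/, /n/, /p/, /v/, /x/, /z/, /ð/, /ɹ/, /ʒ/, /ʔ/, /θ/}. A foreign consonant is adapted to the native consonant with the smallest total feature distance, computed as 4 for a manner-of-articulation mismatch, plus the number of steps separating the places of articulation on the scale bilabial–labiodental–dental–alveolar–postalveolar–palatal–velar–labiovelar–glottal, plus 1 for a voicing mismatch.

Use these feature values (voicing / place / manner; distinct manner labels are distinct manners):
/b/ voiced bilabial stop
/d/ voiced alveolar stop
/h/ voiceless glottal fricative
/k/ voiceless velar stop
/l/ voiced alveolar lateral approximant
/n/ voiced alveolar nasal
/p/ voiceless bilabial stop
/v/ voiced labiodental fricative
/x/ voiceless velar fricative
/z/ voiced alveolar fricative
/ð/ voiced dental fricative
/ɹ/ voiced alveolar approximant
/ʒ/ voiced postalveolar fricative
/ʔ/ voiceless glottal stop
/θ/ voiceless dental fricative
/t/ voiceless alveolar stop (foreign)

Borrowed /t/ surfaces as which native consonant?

d

/d/ is closest: same manner (stop), place distance 0 (alveolar→alveolar), voicing differs (+1); total 1. Next closest is /k/ at distance 3.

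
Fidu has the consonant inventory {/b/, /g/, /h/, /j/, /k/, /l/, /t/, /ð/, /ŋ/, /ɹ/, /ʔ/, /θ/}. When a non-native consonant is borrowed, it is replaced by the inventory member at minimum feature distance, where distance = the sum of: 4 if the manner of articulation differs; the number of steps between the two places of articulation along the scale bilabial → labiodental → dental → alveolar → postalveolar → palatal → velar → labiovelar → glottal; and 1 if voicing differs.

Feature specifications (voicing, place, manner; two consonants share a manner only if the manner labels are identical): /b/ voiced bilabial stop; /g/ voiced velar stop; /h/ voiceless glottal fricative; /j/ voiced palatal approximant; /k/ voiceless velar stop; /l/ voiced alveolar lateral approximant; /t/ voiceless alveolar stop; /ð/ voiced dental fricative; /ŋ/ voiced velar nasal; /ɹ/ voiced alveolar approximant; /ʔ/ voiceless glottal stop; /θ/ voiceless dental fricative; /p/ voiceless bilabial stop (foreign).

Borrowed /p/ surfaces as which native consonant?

/b/ is closest: same manner (stop), place distance 0 (bilabial→bilabial), voicing differs (+1); total 1. Next closest is /t/ at distance 3.

b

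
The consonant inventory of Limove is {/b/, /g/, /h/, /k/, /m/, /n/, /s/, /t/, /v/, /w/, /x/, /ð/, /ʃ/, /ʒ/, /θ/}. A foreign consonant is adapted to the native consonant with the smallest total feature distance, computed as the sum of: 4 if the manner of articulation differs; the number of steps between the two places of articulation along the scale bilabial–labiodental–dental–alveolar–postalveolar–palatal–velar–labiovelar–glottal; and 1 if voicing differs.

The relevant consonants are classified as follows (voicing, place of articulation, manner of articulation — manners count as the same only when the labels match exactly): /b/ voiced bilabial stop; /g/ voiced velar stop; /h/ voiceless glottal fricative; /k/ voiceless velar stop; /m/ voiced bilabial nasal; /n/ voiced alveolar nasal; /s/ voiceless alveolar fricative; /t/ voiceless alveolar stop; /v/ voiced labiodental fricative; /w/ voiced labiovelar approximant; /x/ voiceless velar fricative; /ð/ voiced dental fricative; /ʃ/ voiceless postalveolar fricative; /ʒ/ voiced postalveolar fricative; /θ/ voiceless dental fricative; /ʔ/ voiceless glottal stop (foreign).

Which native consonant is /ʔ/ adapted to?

/k/ is closest: same manner (stop), place distance 2 (glottal→velar), same voicing; total 2. Next closest is /g/ at distance 3.

k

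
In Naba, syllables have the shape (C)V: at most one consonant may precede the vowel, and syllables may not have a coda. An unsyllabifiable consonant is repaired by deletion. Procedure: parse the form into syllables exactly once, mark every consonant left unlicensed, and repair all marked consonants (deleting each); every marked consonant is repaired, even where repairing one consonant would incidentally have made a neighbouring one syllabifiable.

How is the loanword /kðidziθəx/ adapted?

ðiziθə

Syllabifying with onset maximization leaves /k/, /d/, /x/ stranded (no codas are permitted; onsets are limited to one consonant).
Deleting the stranded consonants removes /k/, /d/, /x/.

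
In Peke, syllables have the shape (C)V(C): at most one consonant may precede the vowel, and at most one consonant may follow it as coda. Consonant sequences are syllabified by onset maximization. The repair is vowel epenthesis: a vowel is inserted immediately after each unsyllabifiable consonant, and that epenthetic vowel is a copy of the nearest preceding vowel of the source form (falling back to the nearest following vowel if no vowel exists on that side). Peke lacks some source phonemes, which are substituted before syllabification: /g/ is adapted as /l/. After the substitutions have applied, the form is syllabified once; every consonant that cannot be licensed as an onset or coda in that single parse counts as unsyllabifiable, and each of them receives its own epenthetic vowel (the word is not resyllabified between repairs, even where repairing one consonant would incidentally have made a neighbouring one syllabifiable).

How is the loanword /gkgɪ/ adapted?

lɪkɪlɪ

Substitution: /g/ → /l/, giving /lklɪ/.
Under (C)V(C), the unsyllabifiable consonants are /l/, /k/ (at most one coda consonant is licensed; onsets are limited to one consonant).
Epenthesis after each stranded consonant: /l/ → /lɪ/, /k/ → /kɪ/.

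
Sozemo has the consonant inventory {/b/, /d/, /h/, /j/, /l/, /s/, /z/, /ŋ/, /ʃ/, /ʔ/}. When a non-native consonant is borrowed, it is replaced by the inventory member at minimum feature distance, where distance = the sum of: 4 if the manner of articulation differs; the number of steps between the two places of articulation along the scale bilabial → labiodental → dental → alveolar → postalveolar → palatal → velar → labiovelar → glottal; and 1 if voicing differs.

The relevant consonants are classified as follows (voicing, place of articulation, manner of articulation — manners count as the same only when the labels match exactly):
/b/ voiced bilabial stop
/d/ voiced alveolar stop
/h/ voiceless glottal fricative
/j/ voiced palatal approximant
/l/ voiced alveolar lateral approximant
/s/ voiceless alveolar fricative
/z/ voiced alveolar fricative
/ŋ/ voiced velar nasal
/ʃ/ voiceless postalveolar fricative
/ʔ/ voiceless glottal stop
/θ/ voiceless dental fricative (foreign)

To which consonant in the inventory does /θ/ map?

s

/s/ is closest: same manner (fricative), place distance 1 (dental→alveolar), same voicing; total 1. Next closest is /z/ at distance 2.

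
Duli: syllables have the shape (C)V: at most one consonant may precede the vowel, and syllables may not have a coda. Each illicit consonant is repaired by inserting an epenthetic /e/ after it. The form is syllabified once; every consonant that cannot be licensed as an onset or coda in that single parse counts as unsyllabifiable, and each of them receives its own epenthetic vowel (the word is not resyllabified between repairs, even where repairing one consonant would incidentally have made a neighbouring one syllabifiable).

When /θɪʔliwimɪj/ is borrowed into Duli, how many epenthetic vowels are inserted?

The unsyllabifiable consonants are /ʔ/, /j/; each receives one epenthetic vowel.

2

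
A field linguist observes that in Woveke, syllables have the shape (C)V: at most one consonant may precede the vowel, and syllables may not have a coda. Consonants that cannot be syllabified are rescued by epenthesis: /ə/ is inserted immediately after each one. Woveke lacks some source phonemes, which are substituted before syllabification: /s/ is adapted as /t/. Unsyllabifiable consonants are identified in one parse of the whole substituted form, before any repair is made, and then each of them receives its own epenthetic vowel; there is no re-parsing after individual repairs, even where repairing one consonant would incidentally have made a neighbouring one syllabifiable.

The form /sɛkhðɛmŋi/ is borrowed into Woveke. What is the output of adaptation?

Substitution: /s/ → /t/, giving /tɛkhðɛmŋi/.
The consonants /k/, /h/, /m/ cannot be parsed into a legal (C)V syllable (no codas are permitted; onsets are limited to one consonant).
Epenthesis after each stranded consonant: /k/ → /kə/, /h/ → /hə/, /m/ → /mə/.

tɛkəhəðɛməŋi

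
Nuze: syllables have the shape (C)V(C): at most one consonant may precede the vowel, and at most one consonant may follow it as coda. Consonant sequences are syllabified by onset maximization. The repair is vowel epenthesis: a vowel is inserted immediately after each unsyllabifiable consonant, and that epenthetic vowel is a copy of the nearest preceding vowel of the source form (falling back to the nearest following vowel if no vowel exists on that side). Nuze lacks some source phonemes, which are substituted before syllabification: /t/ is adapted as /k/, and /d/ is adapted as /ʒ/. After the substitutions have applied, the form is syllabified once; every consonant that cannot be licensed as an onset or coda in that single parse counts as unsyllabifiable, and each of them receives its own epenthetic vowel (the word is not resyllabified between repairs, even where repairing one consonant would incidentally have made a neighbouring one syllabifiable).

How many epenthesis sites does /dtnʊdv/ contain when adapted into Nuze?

3

After substitution the input is /ʒknʊʒv/.
The unsyllabifiable consonants are /ʒ/, /k/, /v/; each receives one epenthetic vowel.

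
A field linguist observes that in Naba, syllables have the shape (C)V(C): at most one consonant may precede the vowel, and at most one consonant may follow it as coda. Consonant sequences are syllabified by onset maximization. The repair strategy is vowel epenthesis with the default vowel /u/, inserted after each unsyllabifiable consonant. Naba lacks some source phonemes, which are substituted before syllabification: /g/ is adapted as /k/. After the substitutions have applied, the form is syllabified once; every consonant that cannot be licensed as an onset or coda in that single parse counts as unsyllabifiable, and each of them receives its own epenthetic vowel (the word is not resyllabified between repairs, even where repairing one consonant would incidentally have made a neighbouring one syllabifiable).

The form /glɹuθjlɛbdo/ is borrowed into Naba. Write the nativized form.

kuluɹuθjulɛbdo

Substitution: /g/ → /k/, giving /klɹuθjlɛbdo/.
The consonants /k/, /l/, /j/ cannot be parsed into a legal (C)V(C) syllable (at most one coda consonant is licensed; onsets are limited to one consonant).
Each unlicensed consonant becomes the onset of a new syllable: /k/ → /ku/, /l/ → /lu/, /j/ → /ju/.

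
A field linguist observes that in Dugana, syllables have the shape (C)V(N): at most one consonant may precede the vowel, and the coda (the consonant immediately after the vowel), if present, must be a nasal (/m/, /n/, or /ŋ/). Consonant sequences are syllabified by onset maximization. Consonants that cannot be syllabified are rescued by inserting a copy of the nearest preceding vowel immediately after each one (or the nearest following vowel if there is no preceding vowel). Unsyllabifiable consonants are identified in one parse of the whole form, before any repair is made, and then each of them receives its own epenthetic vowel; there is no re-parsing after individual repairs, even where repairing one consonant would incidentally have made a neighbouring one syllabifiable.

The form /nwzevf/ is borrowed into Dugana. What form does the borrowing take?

newezevefe

The consonants /n/, /w/, /v/, /f/ cannot be parsed into a legal (C)V(N) syllable (only a nasal (/m/, /n/, or /ŋ/) is licensed in coda position; onsets are limited to one consonant).
Inserting the epenthetic vowel yields /n/ → /ne/, /w/ → /we/, /v/ → /ve/, /f/ → /fe/.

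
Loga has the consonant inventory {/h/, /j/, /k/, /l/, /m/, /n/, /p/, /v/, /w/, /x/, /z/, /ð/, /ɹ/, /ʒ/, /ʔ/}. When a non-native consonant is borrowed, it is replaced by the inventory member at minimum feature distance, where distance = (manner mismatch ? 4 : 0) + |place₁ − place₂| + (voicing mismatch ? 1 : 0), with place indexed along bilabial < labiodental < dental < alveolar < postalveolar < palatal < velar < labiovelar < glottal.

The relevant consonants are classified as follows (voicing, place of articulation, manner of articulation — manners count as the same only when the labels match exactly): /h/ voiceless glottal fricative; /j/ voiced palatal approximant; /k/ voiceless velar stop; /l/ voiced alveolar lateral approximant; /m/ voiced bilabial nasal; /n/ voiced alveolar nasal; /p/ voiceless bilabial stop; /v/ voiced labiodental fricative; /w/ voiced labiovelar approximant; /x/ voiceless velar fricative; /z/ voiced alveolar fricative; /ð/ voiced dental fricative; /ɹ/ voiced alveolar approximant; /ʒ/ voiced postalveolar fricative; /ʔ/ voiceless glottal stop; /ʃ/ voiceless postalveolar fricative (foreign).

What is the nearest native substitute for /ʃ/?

/ʒ/ is closest: same manner (fricative), place distance 0 (postalveolar→postalveolar), voicing differs (+1); total 1. Next closest is /x/ at distance 2.

ʒ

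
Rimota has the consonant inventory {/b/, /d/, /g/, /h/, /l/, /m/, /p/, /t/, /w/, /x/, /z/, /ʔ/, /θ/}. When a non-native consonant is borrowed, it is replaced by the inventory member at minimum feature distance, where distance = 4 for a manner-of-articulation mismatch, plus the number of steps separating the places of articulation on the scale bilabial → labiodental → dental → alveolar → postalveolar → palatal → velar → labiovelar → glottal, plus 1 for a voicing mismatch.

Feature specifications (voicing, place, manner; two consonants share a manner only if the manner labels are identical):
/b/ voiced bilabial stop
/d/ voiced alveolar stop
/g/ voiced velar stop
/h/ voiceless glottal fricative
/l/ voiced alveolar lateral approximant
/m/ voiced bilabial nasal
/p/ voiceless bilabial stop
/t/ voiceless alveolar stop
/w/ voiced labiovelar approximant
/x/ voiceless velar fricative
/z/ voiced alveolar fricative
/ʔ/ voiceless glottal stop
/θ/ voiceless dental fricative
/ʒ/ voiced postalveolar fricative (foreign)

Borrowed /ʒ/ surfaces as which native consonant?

/z/ is closest: same manner (fricative), place distance 1 (postalveolar→alveolar), same voicing; total 1. Next closest is /x/ at distance 3.

z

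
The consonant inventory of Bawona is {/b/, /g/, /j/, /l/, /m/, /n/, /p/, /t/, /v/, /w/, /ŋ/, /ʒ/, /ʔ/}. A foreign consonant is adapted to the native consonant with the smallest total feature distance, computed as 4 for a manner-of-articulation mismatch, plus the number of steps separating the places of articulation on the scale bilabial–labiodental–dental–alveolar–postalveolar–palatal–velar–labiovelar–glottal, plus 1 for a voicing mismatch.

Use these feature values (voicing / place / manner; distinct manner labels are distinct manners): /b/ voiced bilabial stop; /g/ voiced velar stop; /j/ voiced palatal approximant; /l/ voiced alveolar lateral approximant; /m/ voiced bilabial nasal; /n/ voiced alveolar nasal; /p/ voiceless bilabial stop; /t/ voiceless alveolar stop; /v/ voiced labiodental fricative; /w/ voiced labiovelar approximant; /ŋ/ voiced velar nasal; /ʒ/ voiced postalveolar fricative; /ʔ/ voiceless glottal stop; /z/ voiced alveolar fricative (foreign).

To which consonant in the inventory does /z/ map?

/ʒ/ is closest: same manner (fricative), place distance 1 (alveolar→postalveolar), same voicing; total 1. Next closest is /v/ at distance 2.

ʒ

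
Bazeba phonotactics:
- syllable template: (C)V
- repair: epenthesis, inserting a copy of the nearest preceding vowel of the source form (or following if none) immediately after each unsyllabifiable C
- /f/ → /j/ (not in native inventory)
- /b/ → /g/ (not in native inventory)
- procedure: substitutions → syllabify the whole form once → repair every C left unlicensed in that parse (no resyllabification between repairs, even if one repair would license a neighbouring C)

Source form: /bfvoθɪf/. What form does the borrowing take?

gojovoθɪjɪ

Substitution: /b/ → /g/, /f/ → /j/, giving /gjvoθɪj/.
Syllabifying with onset maximization leaves /g/, /j/, /j/ stranded (no codas are permitted; onsets are limited to one consonant).
Each unlicensed consonant becomes the onset of a new syllable: /g/ → /go/, /j/ → /jo/, /j/ → /jɪ/.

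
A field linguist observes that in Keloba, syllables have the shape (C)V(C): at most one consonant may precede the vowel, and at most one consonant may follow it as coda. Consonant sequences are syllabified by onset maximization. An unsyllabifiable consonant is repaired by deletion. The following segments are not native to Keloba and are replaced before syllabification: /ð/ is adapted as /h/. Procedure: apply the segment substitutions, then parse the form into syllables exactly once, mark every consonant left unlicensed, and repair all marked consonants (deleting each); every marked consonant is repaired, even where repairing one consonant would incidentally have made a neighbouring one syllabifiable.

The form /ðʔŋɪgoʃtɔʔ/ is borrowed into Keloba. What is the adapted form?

Substitution: /ð/ → /h/, giving /hʔŋɪgoʃtɔʔ/.
Syllabifying with onset maximization leaves /h/, /ʔ/ stranded (at most one coda consonant is licensed; onsets are limited to one consonant).
Deleting the stranded consonants removes /h/, /ʔ/.

ŋɪgoʃtɔʔ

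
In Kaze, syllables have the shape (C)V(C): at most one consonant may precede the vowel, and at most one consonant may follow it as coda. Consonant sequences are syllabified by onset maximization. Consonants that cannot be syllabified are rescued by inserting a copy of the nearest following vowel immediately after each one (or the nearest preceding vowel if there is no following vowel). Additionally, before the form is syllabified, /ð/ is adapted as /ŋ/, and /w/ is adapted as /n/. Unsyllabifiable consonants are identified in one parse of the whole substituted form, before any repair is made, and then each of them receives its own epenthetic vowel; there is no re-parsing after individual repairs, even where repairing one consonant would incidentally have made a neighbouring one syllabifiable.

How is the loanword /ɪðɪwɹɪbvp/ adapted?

Substitution: /ð/ → /ŋ/, /w/ → /n/, giving /ɪŋɪnɹɪbvp/.
Syllabifying with onset maximization leaves /v/, /p/ stranded (at most one coda consonant is licensed; onsets are limited to one consonant).
Epenthesis after each stranded consonant: /v/ → /vɪ/, /p/ → /pɪ/.

ɪŋɪnɹɪbvɪpɪ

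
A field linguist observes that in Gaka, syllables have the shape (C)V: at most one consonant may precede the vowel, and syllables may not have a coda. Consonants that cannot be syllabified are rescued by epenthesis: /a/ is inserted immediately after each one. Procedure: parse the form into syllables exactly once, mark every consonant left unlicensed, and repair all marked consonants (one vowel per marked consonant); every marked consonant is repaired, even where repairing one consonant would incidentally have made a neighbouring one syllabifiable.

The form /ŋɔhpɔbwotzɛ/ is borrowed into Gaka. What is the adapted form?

Syllabifying with onset maximization leaves /h/, /b/, /t/ stranded (no codas are permitted; onsets are limited to one consonant).
Inserting the epenthetic vowel yields /h/ → /ha/, /b/ → /ba/, /t/ → /ta/.

ŋɔhapɔbawotazɛ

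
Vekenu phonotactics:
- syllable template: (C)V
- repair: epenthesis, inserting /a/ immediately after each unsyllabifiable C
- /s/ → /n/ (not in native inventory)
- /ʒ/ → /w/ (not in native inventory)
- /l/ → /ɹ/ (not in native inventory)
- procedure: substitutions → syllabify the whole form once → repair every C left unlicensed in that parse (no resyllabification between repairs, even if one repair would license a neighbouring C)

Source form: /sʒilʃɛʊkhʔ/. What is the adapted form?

nawiɹaʃɛʊkahaʔa

Substitution: /s/ → /n/, /ʒ/ → /w/, /l/ → /ɹ/, giving /nwiɹʃɛʊkhʔ/.
Syllabifying with onset maximization leaves /n/, /ɹ/, /k/, /h/, /ʔ/ stranded (no codas are permitted; onsets are limited to one consonant).
Inserting the epenthetic vowel yields /n/ → /na/, /ɹ/ → /ɹa/, /k/ → /ka/, /h/ → /ha/, /ʔ/ → /ʔa/.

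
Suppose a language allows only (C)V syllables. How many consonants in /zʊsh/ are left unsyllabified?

Under (C)V, the unsyllabifiable consonants are /s/, /h/ (no codas are permitted; onsets are limited to one consonant).

2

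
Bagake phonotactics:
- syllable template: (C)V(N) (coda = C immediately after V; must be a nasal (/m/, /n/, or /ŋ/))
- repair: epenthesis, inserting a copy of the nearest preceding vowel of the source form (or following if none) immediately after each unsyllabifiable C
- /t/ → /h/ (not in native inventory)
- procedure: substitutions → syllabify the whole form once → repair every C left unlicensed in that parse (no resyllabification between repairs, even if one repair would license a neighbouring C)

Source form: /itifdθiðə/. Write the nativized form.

ihifidiθiðə

Substitution: /t/ → /h/, giving /ihifdθiðə/.
The consonants /f/, /d/ cannot be parsed into a legal (C)V(N) syllable (only a nasal (/m/, /n/, or /ŋ/) is licensed in coda position; onsets are limited to one consonant).
Each unlicensed consonant becomes the onset of a new syllable: /f/ → /fi/, /d/ → /di/.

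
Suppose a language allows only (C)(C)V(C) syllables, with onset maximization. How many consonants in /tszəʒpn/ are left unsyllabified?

3

Under (C)(C)V(C), the unsyllabifiable consonants are /t/, /p/, /n/ (at most one coda consonant is licensed; onsets may contain at most 2 consonants).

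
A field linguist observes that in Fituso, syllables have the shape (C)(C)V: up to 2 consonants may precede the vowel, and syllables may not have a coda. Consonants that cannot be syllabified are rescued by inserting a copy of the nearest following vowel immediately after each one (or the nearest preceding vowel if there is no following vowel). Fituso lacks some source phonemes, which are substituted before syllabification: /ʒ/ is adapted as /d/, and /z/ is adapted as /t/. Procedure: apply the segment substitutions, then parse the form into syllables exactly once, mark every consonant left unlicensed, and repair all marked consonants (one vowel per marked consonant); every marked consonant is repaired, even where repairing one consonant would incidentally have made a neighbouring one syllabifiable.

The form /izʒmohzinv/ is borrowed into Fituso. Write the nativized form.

Substitution: /z/ → /t/, /ʒ/ → /d/, giving /itdmohtinv/.
Syllabifying with onset maximization leaves /t/, /n/, /v/ stranded (no codas are permitted; onsets may contain at most 2 consonants).
Inserting the epenthetic vowel yields /t/ → /to/, /n/ → /ni/, /v/ → /vi/.

itodmohtinivi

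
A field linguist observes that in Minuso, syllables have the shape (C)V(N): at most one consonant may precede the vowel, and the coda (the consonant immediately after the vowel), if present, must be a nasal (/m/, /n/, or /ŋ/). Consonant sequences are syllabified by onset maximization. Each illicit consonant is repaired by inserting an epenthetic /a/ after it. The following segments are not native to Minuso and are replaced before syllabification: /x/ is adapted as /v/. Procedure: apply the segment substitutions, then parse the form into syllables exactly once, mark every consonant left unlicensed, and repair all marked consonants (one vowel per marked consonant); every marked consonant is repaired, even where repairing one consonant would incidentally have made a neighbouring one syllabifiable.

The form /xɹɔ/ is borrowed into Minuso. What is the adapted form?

Substitution: /x/ → /v/, giving /vɹɔ/.
The consonants /v/ cannot be parsed into a legal (C)V(N) syllable (only a nasal (/m/, /n/, or /ŋ/) is licensed in coda position; onsets are limited to one consonant).
Each unlicensed consonant becomes the onset of a new syllable: /v/ → /va/.

vaɹɔ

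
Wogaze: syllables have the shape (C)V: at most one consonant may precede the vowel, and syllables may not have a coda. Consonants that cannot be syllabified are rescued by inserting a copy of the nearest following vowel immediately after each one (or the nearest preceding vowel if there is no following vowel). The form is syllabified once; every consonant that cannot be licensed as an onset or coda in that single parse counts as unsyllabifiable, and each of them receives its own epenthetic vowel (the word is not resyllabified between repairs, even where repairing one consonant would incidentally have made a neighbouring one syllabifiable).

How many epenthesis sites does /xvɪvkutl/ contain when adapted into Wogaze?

4

The unsyllabifiable consonants are /x/, /v/, /t/, /l/; each receives one epenthetic vowel.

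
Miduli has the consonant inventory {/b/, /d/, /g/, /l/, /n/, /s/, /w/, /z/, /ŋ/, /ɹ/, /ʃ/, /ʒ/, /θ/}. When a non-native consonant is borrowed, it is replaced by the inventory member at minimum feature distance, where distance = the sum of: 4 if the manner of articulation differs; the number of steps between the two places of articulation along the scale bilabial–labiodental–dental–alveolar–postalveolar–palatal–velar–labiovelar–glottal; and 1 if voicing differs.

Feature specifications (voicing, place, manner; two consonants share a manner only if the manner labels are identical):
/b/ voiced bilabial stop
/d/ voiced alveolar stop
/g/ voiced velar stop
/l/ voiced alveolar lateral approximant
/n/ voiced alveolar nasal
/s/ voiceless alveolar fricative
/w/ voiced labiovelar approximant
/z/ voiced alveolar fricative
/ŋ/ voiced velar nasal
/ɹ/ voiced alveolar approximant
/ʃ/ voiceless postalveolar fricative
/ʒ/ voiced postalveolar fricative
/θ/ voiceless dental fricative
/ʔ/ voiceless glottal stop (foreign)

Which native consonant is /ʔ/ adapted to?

/g/ is closest: same manner (stop), place distance 2 (glottal→velar), voicing differs (+1); total 3. Next closest is /d/ at distance 6.

g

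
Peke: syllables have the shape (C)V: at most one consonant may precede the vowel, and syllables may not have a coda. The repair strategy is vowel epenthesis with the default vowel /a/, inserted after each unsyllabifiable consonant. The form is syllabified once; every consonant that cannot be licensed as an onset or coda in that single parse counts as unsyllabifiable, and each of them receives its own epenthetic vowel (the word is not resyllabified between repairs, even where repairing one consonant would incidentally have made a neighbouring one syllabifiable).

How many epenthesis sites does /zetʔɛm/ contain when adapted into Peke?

2

The unsyllabifiable consonants are /t/, /m/; each receives one epenthetic vowel.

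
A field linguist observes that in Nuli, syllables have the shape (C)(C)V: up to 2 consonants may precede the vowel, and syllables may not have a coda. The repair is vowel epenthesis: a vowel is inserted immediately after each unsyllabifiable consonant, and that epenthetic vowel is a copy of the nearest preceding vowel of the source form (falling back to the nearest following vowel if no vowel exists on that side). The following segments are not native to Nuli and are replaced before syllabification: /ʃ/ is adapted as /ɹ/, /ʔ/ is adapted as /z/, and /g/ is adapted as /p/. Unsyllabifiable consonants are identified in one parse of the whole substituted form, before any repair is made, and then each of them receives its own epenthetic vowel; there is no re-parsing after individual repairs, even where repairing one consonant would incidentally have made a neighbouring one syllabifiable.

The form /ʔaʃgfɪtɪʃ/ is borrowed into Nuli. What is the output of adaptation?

Substitution: /ʔ/ → /z/, /ʃ/ → /ɹ/, /g/ → /p/, giving /zaɹpfɪtɪɹ/.
Under (C)(C)V, the unsyllabifiable consonants are /ɹ/, /ɹ/ (no codas are permitted; onsets may contain at most 2 consonants).
Inserting the epenthetic vowel yields /ɹ/ → /ɹa/, /ɹ/ → /ɹɪ/.

zaɹapfɪtɪɹɪ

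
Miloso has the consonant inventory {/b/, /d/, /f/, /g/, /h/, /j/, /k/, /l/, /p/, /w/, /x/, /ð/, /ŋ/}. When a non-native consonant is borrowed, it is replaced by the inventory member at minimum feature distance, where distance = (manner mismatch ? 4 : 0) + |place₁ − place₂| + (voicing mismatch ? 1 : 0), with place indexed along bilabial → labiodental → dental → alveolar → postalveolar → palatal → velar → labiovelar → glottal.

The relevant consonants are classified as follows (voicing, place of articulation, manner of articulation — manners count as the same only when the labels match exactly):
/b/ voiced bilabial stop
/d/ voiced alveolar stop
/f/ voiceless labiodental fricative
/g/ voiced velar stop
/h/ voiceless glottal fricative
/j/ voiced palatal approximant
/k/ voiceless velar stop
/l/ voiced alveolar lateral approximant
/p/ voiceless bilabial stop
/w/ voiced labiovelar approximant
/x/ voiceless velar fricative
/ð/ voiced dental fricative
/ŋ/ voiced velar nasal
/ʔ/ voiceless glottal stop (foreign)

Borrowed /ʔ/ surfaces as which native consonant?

/k/ is closest: same manner (stop), place distance 2 (glottal→velar), same voicing; total 2. Next closest is /g/ at distance 3.

k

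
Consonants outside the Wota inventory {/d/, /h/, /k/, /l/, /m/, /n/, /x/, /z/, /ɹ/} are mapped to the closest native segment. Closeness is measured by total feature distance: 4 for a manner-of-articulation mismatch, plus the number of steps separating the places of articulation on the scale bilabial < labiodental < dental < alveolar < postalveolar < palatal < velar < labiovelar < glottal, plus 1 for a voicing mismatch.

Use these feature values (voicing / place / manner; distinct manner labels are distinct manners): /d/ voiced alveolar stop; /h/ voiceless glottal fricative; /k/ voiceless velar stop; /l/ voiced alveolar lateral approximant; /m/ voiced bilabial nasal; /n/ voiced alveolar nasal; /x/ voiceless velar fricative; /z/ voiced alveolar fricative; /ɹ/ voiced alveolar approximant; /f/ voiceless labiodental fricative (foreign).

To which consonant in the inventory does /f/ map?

/z/ is closest: same manner (fricative), place distance 2 (labiodental→alveolar), voicing differs (+1); total 3. Next closest is /x/ at distance 5.

z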